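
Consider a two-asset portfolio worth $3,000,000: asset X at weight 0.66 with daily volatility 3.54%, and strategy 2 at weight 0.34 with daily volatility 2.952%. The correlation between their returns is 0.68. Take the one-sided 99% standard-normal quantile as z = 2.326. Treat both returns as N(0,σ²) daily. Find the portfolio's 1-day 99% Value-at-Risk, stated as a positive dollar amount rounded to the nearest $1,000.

$217,000

σ_p² = 0.66²·3.54² + 0.34²·2.952² + 2·0.68·0.66·0.34·3.54·2.952 = 9.6553 (%²).
σ_p = √9.6553 = 3.107%.
VaR = 2.326 × 3.107% = 7.227%; on $3,000,000 that is $216,810.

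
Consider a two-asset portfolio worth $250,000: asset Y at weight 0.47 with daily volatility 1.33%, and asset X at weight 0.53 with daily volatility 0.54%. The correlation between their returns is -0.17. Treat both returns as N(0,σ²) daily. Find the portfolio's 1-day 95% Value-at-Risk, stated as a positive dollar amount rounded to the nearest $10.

σ_p² = 0.47²·1.33² + 0.53²·0.54² + 2·-0.17·0.47·0.53·1.33·0.54 = 0.4118 (%²).
σ_p = √0.4118 = 0.642%.
At 95%, z = 1.645.
VaR = 1.645 × 0.642% = 1.056%; on $250,000 that is $2,640.

$2,640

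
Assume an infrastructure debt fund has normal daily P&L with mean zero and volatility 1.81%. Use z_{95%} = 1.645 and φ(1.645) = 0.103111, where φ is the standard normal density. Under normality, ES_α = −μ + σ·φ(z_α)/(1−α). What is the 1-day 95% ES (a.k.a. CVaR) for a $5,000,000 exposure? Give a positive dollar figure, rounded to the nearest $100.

$186,600

Tail multiplier: φ(z)/(1−α) = 0.103111 / 0.05 = 2.062.
ES = 1.81% × 2.062 = 3.732%.
On $5,000,000: 0.03732 × $5,000,000 = $186,600.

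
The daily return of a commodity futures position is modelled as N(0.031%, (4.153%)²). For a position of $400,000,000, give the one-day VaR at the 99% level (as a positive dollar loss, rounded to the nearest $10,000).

At 99% one-sided, z = 2.326.
VaR = −μ + z·σ = −(0.031%) + 2.326 × 4.153% = 9.629%.
On $400,000,000: 0.09629 × $400,000,000 = $38,516,000.

$38,520,000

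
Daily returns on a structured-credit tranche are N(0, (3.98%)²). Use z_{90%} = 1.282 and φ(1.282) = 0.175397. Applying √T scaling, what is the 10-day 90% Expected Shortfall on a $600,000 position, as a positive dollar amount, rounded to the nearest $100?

$132,500

σ_{10d} = 3.98% × √10 = 12.586%.
ES multiplier = φ(z)/(1−α) = 0.175397/0.1 = 1.754.
ES = 12.586% × 1.754 = 22.076%; on $600,000: $132,456.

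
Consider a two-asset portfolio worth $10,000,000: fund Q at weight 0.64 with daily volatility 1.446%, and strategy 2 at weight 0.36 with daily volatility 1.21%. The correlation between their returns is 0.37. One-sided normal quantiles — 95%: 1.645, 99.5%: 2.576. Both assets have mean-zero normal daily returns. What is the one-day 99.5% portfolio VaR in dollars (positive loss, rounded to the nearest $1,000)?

$299,000

σ_p² = 0.64²·1.446² + 0.36²·1.21² + 2·0.37·0.64·0.36·1.446·1.21 = 1.3445 (%²).
σ_p = √1.3445 = 1.160%.
VaR = 2.576 × 1.160% = 2.988%; on $10,000,000 that is $298,800.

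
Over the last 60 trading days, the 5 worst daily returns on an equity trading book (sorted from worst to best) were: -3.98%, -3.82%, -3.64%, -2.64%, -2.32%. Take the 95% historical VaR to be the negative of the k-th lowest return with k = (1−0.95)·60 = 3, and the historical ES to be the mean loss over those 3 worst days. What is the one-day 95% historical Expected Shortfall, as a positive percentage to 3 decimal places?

3.813%

The 3 worst returns sum to -11.44%.
ES = −(-11.44%) / 3 = 3.8133…% ≈ 3.813%.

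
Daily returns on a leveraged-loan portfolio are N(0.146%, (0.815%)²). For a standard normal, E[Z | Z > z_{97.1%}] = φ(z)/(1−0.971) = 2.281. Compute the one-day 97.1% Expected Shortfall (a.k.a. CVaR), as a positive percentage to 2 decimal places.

ES = −(0.146%) + 0.815% × 2.281 = 1.713%.

1.71%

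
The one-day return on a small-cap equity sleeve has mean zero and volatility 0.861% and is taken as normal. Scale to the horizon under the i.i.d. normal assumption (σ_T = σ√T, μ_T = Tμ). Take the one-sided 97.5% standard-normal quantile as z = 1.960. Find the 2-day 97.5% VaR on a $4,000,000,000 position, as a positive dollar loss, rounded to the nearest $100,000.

$95,500,000

σ_{2d} = 0.861% × √2 = 1.218%.
VaR = 1.960 × 1.218% = 2.387%.
On $4,000,000,000: 0.02387 × $4,000,000,000 = $95,480,000.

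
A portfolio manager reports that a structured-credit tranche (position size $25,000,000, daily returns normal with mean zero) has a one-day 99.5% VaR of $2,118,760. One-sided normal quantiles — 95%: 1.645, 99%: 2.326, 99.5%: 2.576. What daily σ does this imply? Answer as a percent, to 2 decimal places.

3.29%

VaR as a fraction: $2,118,760 / $25,000,000 = 8.475%.
σ = VaR / z = 8.475% / 2.576 = 3.290%.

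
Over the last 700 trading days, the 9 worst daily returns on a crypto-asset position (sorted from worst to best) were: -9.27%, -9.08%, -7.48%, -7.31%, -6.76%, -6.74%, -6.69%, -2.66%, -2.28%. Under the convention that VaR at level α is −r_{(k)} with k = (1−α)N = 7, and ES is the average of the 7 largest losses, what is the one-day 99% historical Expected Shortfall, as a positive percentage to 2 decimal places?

7.62%

The 7 worst returns sum to -53.33%.
ES = −(-53.33%) / 7 = 7.6185…% ≈ 7.62%.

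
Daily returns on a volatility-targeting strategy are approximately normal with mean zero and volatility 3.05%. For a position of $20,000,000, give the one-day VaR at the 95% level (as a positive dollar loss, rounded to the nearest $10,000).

At 95% one-sided, z = 1.645.
VaR = z·σ = 1.645 × 3.05% = 5.017%.
On $20,000,000: 0.05017 × $20,000,000 = $1,003,400.

$1,000,000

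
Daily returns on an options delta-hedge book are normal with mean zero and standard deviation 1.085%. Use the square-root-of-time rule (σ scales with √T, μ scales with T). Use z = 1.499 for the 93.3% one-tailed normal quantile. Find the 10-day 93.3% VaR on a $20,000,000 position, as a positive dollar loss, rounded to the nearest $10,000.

$1,030,000

σ_{10d} = 1.085% × √10 = 3.431%.
VaR = 1.499 × 3.431% = 5.143%.
On $20,000,000: 0.05143 × $20,000,000 = $1,028,600.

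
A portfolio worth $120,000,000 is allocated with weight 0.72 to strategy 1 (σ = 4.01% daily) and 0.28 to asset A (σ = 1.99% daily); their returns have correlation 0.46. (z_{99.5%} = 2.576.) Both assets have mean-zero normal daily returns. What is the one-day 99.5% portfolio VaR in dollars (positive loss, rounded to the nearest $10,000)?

σ_p² = 0.72²·4.01² + 0.28²·1.99² + 2·0.46·0.72·0.28·4.01·1.99 = 10.1264 (%²).
σ_p = √10.1264 = 3.182%.
VaR = 2.576 × 3.182% = 8.197%; on $120,000,000 that is $9,836,400.

$9,840,000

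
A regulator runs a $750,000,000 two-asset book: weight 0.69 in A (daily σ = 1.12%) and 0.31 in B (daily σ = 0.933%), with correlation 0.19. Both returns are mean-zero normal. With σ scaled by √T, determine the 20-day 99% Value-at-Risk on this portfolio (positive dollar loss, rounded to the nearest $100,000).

σ_p = √(0.69²·1.12² + 0.31²·0.933² + 2·0.19·0.69·0.31·1.12·0.933) = 0.875%.
σ_{20d} = 0.875% × √20 = 3.913%.
z(99%) = 2.326.
VaR = 2.326 × 3.913% = 9.102%; on $750,000,000 that is $68,265,000.

$68,300,000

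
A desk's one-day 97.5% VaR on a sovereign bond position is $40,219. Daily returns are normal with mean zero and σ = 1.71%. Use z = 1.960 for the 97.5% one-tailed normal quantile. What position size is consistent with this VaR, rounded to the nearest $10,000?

$1,200,000

VaR as a fraction of value: z·σ = 1.960 × 1.71% = 3.3516%.
Position = $40,219 / 0.033516 = $1,199,994.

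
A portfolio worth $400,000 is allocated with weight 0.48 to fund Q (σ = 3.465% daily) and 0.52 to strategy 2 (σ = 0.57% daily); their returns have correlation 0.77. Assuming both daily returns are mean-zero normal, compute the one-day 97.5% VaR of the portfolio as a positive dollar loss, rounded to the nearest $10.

σ_p² = 0.48²·3.465² + 0.52²·0.57² + 2·0.77·0.48·0.52·3.465·0.57 = 3.6133 (%²).
σ_p = √3.6133 = 1.901%.
At 97.5%, z = 1.960.
VaR = 1.960 × 1.901% = 3.726%; on $400,000 that is $14,904.

$14,900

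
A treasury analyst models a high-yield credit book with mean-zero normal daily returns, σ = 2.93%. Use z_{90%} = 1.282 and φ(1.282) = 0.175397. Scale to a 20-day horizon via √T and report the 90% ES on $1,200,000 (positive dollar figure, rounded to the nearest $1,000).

σ_{20d} = 2.93% × √20 = 13.103%.
ES multiplier = φ(z)/(1−α) = 0.175397/0.1 = 1.754.
ES = 13.103% × 1.754 = 22.983%; on $1,200,000: $275,796.

$276,000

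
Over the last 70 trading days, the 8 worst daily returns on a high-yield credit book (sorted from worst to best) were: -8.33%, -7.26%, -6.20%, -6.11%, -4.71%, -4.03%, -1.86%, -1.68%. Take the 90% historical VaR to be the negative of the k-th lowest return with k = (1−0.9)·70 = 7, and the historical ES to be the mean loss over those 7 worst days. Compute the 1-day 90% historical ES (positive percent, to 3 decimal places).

5.500%

The 7 worst returns sum to -38.50%.
ES = −(-38.50%) / 7 = 5.5% ≈ 5.500%.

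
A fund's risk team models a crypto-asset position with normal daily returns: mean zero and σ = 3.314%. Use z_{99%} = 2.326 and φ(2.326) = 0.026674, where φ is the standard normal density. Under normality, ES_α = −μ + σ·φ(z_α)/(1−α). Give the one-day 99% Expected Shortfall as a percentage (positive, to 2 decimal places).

8.84%

Tail multiplier: φ(z)/(1−α) = 0.026674 / 0.01 = 2.667.
ES = 3.314% × 2.667 = 8.838%.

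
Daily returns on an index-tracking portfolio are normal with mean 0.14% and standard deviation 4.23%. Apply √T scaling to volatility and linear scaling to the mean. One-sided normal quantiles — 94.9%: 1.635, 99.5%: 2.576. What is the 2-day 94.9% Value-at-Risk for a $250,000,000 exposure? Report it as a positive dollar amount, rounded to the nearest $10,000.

$23,750,000

σ_{2d} = 4.23% × √2 = 5.982%; μ_{2d} = 2 × 0.14% = 0.280%.
VaR = −(0.280%) + 1.635 × 5.982% = 9.501%.
On $250,000,000: 0.09501 × $250,000,000 = $23,752,500.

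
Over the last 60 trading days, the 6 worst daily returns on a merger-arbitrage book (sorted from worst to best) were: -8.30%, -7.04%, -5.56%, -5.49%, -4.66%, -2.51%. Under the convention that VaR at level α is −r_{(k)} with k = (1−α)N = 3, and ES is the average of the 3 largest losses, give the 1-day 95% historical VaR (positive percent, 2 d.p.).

5.56%

k = 3; the 3rd lowest return is -5.56%, so VaR = 5.56%.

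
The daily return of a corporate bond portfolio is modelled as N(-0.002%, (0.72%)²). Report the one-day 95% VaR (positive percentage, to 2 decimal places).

At 95% one-sided, z = 1.645.
VaR = −μ + z·σ = −(-0.002%) + 1.645 × 0.72% = 1.186%.

1.19%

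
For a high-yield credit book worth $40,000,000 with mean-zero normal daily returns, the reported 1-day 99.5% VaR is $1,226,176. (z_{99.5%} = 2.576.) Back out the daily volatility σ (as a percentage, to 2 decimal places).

1.19%

VaR as a fraction: $1,226,176 / $40,000,000 = 3.065%.
σ = VaR / z = 3.065% / 2.576 = 1.190%.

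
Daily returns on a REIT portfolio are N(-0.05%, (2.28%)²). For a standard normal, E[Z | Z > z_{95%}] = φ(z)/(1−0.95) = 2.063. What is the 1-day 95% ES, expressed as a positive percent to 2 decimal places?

4.75%

ES = −(-0.05%) + 2.28% × 2.063 = 4.754%.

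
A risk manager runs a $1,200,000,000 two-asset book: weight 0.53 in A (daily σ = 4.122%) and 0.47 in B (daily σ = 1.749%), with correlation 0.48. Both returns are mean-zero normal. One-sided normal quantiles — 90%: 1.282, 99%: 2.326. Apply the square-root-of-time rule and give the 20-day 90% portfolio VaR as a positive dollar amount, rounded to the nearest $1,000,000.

σ_p = √(0.53²·4.122² + 0.47²·1.749² + 2·0.48·0.53·0.47·4.122·1.749) = 2.678%.
σ_{20d} = 2.678% × √20 = 11.976%.
VaR = 1.282 × 11.976% = 15.353%; on $1,200,000,000 that is $184,236,000.

$184,000,000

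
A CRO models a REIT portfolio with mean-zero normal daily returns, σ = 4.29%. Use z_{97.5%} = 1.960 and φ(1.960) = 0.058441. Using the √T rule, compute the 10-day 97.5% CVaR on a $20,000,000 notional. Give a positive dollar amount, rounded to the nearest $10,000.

σ_{10d} = 4.29% × √10 = 13.566%.
ES multiplier = φ(z)/(1−α) = 0.058441/0.025 = 2.338.
ES = 13.566% × 2.338 = 31.717%; on $20,000,000: $6,343,400.

$6,340,000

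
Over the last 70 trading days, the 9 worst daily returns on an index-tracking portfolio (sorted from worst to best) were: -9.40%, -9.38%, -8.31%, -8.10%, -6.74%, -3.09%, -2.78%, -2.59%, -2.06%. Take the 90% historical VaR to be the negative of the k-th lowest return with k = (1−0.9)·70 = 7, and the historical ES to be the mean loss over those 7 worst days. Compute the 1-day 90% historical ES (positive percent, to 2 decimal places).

The 7 worst returns sum to -47.80%.
ES = −(-47.80%) / 7 = 6.8285…% ≈ 6.83%.

6.83%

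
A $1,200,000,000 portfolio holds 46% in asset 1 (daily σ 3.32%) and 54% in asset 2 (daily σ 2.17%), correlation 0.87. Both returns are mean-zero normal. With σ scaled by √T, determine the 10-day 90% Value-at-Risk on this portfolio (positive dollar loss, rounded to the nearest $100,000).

σ_p = √(0.46²·3.32² + 0.54²·2.17² + 2·0.87·0.46·0.54·3.32·2.17) = 2.611%.
σ_{10d} = 2.611% × √10 = 8.257%.
z(90%) = 1.282.
VaR = 1.282 × 8.257% = 10.585%; on $1,200,000,000 that is $127,020,000.

$127,000,000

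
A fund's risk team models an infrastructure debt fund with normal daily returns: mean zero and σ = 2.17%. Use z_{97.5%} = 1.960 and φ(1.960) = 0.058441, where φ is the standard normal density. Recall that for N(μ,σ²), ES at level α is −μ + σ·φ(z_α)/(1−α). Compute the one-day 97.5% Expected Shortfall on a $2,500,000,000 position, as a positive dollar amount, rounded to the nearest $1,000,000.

Tail multiplier: φ(z)/(1−α) = 0.058441 / 0.025 = 2.338.
ES = 2.17% × 2.338 = 5.073%.
On $2,500,000,000: 0.05073 × $2,500,000,000 = $126,825,000.

$127,000,000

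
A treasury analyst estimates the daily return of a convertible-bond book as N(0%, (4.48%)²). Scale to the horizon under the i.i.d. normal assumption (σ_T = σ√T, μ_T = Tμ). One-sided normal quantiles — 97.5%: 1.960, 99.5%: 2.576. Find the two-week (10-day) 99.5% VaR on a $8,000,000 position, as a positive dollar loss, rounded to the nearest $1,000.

σ_{10d} = 4.48% × √10 = 14.167%.
VaR = 2.576 × 14.167% = 36.494%.
On $8,000,000: 0.36494 × $8,000,000 = $2,919,520.

$2,920,000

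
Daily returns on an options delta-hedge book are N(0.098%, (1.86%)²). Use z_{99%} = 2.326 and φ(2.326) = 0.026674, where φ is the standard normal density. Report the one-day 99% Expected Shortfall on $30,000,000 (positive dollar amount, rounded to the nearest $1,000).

Tail multiplier: φ(z)/(1−α) = 0.026674 / 0.01 = 2.667.
ES = −(0.098%) + 1.86% × 2.667 = 4.863%.
On $30,000,000: 0.04863 × $30,000,000 = $1,458,900.

$1,459,000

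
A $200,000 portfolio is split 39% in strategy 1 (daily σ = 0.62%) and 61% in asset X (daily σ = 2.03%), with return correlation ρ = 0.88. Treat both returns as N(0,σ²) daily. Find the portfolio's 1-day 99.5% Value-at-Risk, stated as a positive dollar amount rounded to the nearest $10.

$7,500

σ_p² = 0.39²·0.62² + 0.61²·2.03² + 2·0.88·0.39·0.61·0.62·2.03 = 2.1188 (%²).
σ_p = √2.1188 = 1.456%.
At 99.5%, z = 2.576.
VaR = 2.576 × 1.456% = 3.751%; on $200,000 that is $7,502.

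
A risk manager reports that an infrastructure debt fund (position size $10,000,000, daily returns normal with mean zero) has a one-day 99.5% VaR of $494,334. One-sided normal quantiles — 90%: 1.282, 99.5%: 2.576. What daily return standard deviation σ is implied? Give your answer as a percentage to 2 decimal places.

1.92%

VaR as a fraction: $494,334 / $10,000,000 = 4.943%.
σ = VaR / z = 4.943% / 2.576 = 1.919%.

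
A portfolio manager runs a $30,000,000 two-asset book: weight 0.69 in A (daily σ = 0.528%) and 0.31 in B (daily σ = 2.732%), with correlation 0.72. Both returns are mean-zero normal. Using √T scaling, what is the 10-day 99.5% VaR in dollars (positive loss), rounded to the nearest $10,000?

$2,780,000

σ_p = √(0.69²·0.528² + 0.31²·2.732² + 2·0.72·0.69·0.31·0.528·2.732) = 1.138%.
σ_{10d} = 1.138% × √10 = 3.599%.
z(99.5%) = 2.576.
VaR = 2.576 × 3.599% = 9.271%; on $30,000,000 that is $2,781,300.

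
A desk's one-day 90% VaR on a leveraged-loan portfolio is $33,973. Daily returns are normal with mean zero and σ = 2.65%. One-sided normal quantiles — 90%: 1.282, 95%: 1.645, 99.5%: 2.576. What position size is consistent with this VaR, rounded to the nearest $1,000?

$1,000,000

VaR as a fraction of value: z·σ = 1.282 × 2.65% = 3.3973%.
Position = $33,973 / 0.033973 = $1,000,000.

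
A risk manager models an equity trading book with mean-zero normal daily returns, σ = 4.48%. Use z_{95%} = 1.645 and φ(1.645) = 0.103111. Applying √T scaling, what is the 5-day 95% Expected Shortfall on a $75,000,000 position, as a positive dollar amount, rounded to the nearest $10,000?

σ_{5d} = 4.48% × √5 = 10.018%.
ES multiplier = φ(z)/(1−α) = 0.103111/0.05 = 2.062.
ES = 10.018% × 2.062 = 20.657%; on $75,000,000: $15,492,750.

$15,490,000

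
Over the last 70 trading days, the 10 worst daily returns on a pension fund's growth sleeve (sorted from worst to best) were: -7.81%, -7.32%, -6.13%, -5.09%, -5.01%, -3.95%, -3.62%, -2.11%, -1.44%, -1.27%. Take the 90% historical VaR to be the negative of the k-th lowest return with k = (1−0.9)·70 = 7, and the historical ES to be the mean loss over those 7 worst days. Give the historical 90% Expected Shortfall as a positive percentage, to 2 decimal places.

5.56%

The 7 worst returns sum to -38.93%.
ES = −(-38.93%) / 7 = 5.5614…% ≈ 5.56%.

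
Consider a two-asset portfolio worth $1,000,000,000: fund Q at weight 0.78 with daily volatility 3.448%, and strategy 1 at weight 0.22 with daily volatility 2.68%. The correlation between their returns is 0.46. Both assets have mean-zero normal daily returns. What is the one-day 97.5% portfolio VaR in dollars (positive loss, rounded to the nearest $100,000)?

σ_p² = 0.78²·3.448² + 0.22²·2.68² + 2·0.46·0.78·0.22·3.448·2.68 = 9.0396 (%²).
σ_p = √9.0396 = 3.007%.
At 97.5%, z = 1.960.
VaR = 1.960 × 3.007% = 5.894%; on $1,000,000,000 that is $58,940,000.

$58,900,000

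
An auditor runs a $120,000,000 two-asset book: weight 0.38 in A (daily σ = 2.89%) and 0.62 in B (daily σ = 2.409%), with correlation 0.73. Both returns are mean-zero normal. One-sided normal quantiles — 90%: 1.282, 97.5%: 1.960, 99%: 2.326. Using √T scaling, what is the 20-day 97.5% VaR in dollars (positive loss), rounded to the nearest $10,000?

σ_p = √(0.38²·2.89² + 0.62²·2.409² + 2·0.73·0.38·0.62·2.89·2.409) = 2.415%.
σ_{20d} = 2.415% × √20 = 10.800%.
VaR = 1.960 × 10.800% = 21.168%; on $120,000,000 that is $25,401,600.

$25,400,000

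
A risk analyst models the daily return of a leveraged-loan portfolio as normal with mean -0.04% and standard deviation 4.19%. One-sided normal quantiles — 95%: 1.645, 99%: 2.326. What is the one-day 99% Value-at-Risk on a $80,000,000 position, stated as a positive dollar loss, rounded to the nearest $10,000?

VaR = −μ + z·σ = −(-0.04%) + 2.326 × 4.19% = 9.786%.
On $80,000,000: 0.09786 × $80,000,000 = $7,828,800.

$7,830,000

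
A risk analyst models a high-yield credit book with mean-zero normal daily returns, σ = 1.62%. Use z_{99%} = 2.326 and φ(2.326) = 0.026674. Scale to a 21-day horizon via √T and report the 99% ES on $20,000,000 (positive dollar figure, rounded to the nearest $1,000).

$3,960,000

σ_{21d} = 1.62% × √21 = 7.424%.
ES multiplier = φ(z)/(1−α) = 0.026674/0.01 = 2.667.
ES = 7.424% × 2.667 = 19.800%; on $20,000,000: $3,960,000.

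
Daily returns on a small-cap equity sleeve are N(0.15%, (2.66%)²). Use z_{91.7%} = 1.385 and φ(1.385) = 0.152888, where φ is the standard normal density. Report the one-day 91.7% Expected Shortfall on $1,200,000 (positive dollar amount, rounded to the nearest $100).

$57,000

Tail multiplier: φ(z)/(1−α) = 0.152888 / 0.083 = 1.842.
ES = −(0.15%) + 2.66% × 1.842 = 4.750%.
On $1,200,000: 0.04750 × $1,200,000 = $57,000.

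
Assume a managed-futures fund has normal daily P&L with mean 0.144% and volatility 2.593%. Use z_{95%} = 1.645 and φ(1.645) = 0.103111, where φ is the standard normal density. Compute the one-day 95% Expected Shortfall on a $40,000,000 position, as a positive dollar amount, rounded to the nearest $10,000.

$2,080,000

Tail multiplier: φ(z)/(1−α) = 0.103111 / 0.05 = 2.062.
ES = −(0.144%) + 2.593% × 2.062 = 5.203%.
On $40,000,000: 0.05203 × $40,000,000 = $2,081,200.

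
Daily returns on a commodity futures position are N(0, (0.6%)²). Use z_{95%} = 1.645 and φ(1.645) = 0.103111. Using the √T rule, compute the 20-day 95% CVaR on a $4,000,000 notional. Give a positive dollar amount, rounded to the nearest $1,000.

$221,000

σ_{20d} = 0.6% × √20 = 2.683%.
ES multiplier = φ(z)/(1−α) = 0.103111/0.05 = 2.062.
ES = 2.683% × 2.062 = 5.532%; on $4,000,000: $221,280.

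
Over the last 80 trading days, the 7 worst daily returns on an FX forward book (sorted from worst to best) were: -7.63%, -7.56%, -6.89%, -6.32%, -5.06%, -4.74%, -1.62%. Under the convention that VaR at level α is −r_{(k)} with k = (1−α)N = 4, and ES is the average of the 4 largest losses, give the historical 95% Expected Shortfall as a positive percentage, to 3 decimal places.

7.100%

The 4 worst returns sum to -28.40%.
ES = −(-28.40%) / 4 = 7.1% ≈ 7.100%.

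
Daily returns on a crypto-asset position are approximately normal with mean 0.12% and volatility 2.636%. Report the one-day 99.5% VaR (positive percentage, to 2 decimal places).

At 99.5% one-sided, z = 2.576.
VaR = −μ + z·σ = −(0.12%) + 2.576 × 2.636% = 6.670%.

6.67%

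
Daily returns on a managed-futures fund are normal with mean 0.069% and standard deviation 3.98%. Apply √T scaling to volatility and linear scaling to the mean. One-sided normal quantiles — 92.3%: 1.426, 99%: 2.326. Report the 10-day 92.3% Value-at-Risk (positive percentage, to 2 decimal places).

17.26%

σ_{10d} = 3.98% × √10 = 12.586%; μ_{10d} = 10 × 0.069% = 0.690%.
VaR = −(0.690%) + 1.426 × 12.586% = 17.258%.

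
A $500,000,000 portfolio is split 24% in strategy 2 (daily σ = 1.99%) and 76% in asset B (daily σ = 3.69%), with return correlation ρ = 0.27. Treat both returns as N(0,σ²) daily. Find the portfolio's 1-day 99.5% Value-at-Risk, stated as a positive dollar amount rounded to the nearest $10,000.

σ_p² = 0.24²·1.99² + 0.76²·3.69² + 2·0.27·0.24·0.76·1.99·3.69 = 8.8160 (%²).
σ_p = √8.8160 = 2.969%.
At 99.5%, z = 2.576.
VaR = 2.576 × 2.969% = 7.648%; on $500,000,000 that is $38,240,000.

$38,240,000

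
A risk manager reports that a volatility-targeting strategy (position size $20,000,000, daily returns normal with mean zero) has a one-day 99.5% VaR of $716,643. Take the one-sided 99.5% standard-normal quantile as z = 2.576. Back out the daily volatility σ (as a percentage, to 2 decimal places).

1.39%

VaR as a fraction: $716,643 / $20,000,000 = 3.583%.
σ = VaR / z = 3.583% / 2.576 = 1.391%.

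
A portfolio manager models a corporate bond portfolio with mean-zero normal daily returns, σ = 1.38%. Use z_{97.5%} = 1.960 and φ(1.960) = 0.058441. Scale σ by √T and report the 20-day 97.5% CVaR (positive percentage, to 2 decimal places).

14.43%

σ_{20d} = 1.38% × √20 = 6.172%.
ES multiplier = φ(z)/(1−α) = 0.058441/0.025 = 2.338.
ES = 6.172% × 2.338 = 14.430%.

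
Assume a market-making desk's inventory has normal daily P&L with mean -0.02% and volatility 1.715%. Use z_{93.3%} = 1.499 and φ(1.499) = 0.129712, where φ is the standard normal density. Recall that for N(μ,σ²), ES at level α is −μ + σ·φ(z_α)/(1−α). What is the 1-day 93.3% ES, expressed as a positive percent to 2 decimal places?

Tail multiplier: φ(z)/(1−α) = 0.129712 / 0.067 = 1.936.
ES = −(-0.02%) + 1.715% × 1.936 = 3.340%.

3.34%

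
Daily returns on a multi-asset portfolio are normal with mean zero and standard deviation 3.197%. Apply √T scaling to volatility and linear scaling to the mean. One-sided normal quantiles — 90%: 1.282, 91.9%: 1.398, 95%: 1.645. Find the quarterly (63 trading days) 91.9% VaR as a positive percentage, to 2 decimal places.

35.47%

σ_{63d} = 3.197% × √63 = 25.375%.
VaR = 1.398 × 25.375% = 35.474%.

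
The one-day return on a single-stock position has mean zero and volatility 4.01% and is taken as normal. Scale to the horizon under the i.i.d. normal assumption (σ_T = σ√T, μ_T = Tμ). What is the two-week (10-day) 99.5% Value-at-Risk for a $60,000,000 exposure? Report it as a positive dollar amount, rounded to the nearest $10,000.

At 99.5%, z = 2.576.
σ_{10d} = 4.01% × √10 = 12.681%.
VaR = 2.576 × 12.681% = 32.666%.
On $60,000,000: 0.32666 × $60,000,000 = $19,599,600.

$19,600,000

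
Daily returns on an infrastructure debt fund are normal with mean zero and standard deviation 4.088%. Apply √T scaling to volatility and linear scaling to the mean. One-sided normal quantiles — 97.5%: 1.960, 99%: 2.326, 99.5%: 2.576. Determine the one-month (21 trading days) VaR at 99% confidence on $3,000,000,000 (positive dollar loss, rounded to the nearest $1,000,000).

$1,307,000,000

σ_{21d} = 4.088% × √21 = 18.734%.
VaR = 2.326 × 18.734% = 43.575%.
On $3,000,000,000: 0.43575 × $3,000,000,000 = $1,307,250,000.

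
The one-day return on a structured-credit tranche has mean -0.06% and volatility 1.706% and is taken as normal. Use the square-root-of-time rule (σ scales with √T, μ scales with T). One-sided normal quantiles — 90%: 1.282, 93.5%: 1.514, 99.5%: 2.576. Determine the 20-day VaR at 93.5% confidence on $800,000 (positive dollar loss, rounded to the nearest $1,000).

σ_{20d} = 1.706% × √20 = 7.629%; μ_{20d} = 20 × -0.06% = -1.200%.
VaR = −(-1.200%) + 1.514 × 7.629% = 12.750%.
On $800,000: 0.12750 × $800,000 = $102,000.

$102,000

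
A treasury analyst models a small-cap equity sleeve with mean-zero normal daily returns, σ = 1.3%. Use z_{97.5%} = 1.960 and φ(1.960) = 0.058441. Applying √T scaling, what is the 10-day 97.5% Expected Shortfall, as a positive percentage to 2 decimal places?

9.61%

σ_{10d} = 1.3% × √10 = 4.111%.
ES multiplier = φ(z)/(1−α) = 0.058441/0.025 = 2.338.
ES = 4.111% × 2.338 = 9.612%.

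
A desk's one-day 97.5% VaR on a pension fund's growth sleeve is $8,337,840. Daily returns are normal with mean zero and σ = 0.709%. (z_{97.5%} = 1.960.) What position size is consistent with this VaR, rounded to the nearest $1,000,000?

VaR as a fraction of value: z·σ = 1.960 × 0.709% = 1.38964%.
Position = $8,337,840 / 0.0138964 = $600,000,000.

$600,000,000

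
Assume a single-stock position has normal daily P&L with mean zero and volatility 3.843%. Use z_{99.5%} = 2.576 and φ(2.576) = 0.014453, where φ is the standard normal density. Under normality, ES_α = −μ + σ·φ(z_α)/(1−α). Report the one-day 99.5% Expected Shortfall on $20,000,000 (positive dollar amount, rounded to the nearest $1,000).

$2,222,000

Tail multiplier: φ(z)/(1−α) = 0.014453 / 0.005 = 2.891.
ES = 3.843% × 2.891 = 11.110%.
On $20,000,000: 0.11110 × $20,000,000 = $2,222,000.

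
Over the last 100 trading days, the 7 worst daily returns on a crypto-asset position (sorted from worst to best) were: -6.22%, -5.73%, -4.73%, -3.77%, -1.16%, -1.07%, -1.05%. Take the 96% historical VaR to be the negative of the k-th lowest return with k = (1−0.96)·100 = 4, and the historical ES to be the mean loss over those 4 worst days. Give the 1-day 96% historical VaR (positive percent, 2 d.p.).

k = 4; the 4th lowest return is -3.77%, so VaR = 3.77%.

3.77%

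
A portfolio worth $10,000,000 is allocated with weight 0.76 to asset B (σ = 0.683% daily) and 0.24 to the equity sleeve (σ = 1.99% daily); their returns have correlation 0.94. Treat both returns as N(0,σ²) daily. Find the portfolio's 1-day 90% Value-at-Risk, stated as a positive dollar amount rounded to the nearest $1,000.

σ_p² = 0.76²·0.683² + 0.24²·1.99² + 2·0.94·0.76·0.24·0.683·1.99 = 0.9636 (%²).
σ_p = √0.9636 = 0.982%.
At 90%, z = 1.282.
VaR = 1.282 × 0.982% = 1.259%; on $10,000,000 that is $125,900.

$126,000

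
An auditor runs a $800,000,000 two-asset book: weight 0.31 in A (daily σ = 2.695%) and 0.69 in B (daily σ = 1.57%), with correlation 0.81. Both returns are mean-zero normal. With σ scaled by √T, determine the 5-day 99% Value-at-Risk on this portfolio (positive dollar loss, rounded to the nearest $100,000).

σ_p = √(0.31²·2.695² + 0.69²·1.57² + 2·0.81·0.31·0.69·2.695·1.57) = 1.827%.
σ_{5d} = 1.827% × √5 = 4.085%.
z(99%) = 2.326.
VaR = 2.326 × 4.085% = 9.502%; on $800,000,000 that is $76,016,000.

$76,000,000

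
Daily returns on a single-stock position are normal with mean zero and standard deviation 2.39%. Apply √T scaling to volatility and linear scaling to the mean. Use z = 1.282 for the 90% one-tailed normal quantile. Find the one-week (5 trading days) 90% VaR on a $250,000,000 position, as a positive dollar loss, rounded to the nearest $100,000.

$17,100,000

σ_{5d} = 2.39% × √5 = 5.344%.
VaR = 1.282 × 5.344% = 6.851%.
On $250,000,000: 0.06851 × $250,000,000 = $17,127,500.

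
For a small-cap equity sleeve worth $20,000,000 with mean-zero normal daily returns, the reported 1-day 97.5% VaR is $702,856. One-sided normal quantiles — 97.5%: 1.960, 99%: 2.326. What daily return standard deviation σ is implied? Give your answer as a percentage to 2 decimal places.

1.79%

VaR as a fraction: $702,856 / $20,000,000 = 3.514%.
σ = VaR / z = 3.514% / 1.960 = 1.793%.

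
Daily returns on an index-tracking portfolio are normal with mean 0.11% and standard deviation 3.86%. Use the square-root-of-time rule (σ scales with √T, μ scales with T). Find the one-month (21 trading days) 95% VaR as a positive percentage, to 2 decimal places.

At 95%, z = 1.645.
σ_{21d} = 3.86% × √21 = 17.689%; μ_{21d} = 21 × 0.11% = 2.310%.
VaR = −(2.310%) + 1.645 × 17.689% = 26.788%.

26.79%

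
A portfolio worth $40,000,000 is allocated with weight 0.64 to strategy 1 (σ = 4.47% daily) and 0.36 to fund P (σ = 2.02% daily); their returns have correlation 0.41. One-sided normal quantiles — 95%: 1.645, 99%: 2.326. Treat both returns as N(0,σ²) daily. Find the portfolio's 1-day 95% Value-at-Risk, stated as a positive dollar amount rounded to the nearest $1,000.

$2,124,000

σ_p² = 0.64²·4.47² + 0.36²·2.02² + 2·0.41·0.64·0.36·4.47·2.02 = 10.4189 (%²).
σ_p = √10.4189 = 3.228%.
VaR = 1.645 × 3.228% = 5.310%; on $40,000,000 that is $2,124,000.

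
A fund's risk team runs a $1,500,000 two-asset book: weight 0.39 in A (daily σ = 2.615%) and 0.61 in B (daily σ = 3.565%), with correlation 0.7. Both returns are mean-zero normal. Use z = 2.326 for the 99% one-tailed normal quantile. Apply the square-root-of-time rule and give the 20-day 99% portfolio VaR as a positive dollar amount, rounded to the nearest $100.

$464,800

σ_p = √(0.39²·2.615² + 0.61²·3.565² + 2·0.7·0.39·0.61·2.615·3.565) = 2.979%.
σ_{20d} = 2.979% × √20 = 13.322%.
VaR = 2.326 × 13.322% = 30.987%; on $1,500,000 that is $464,805.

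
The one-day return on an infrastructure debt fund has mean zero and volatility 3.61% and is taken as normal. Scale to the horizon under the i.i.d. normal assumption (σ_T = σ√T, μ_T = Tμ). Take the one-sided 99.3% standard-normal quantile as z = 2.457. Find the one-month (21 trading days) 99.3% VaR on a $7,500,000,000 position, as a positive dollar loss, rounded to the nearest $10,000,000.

$3,050,000,000

σ_{21d} = 3.61% × √21 = 16.543%.
VaR = 2.457 × 16.543% = 40.646%.
On $7,500,000,000: 0.40646 × $7,500,000,000 = $3,048,450,000.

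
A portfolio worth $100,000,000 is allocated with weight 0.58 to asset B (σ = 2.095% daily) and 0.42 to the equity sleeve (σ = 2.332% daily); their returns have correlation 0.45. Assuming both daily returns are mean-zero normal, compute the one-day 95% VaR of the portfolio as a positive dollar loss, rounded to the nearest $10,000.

$3,080,000

σ_p² = 0.58²·2.095² + 0.42²·2.332² + 2·0.45·0.58·0.42·2.095·2.332 = 3.5069 (%²).
σ_p = √3.5069 = 1.873%.
At 95%, z = 1.645.
VaR = 1.645 × 1.873% = 3.081%; on $100,000,000 that is $3,081,000.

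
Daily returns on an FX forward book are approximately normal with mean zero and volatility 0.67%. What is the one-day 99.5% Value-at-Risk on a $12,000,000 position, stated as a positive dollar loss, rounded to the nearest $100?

$207,100

At 99.5% one-sided, z = 2.576.
VaR = z·σ = 2.576 × 0.67% = 1.726%.
On $12,000,000: 0.01726 × $12,000,000 = $207,120.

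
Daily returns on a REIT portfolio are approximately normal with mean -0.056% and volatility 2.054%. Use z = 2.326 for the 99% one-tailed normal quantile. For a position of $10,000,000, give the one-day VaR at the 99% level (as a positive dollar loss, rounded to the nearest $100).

VaR = −μ + z·σ = −(-0.056%) + 2.326 × 2.054% = 4.834%.
On $10,000,000: 0.04834 × $10,000,000 = $483,400.

$483,400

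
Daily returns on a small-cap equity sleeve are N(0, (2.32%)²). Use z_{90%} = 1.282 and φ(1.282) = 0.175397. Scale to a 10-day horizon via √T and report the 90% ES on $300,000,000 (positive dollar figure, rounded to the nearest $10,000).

σ_{10d} = 2.32% × √10 = 7.336%.
ES multiplier = φ(z)/(1−α) = 0.175397/0.1 = 1.754.
ES = 7.336% × 1.754 = 12.867%; on $300,000,000: $38,601,000.

$38,600,000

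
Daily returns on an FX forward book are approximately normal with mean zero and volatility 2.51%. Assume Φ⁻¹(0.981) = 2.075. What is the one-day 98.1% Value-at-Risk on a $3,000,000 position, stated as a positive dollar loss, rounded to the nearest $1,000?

$156,000

VaR = z·σ = 2.075 × 2.51% = 5.208%.
On $3,000,000: 0.05208 × $3,000,000 = $156,240.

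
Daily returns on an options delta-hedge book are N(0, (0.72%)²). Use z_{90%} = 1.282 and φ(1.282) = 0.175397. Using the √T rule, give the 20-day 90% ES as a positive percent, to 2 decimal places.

σ_{20d} = 0.72% × √20 = 3.220%.
ES multiplier = φ(z)/(1−α) = 0.175397/0.1 = 1.754.
ES = 3.220% × 1.754 = 5.648%.

5.65%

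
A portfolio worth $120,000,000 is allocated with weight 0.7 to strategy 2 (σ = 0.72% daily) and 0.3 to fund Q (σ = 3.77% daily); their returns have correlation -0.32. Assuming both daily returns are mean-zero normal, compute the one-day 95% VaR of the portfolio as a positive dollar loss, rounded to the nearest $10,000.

$2,130,000

σ_p² = 0.7²·0.72² + 0.3²·3.77² + 2·-0.32·0.7·0.3·0.72·3.77 = 1.1684 (%²).
σ_p = √1.1684 = 1.081%.
At 95%, z = 1.645.
VaR = 1.645 × 1.081% = 1.778%; on $120,000,000 that is $2,133,600.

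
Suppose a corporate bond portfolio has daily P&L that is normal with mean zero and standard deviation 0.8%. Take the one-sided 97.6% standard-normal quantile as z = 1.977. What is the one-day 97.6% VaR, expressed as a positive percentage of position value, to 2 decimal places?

VaR = z·σ = 1.977 × 0.8% = 1.582%.

1.58%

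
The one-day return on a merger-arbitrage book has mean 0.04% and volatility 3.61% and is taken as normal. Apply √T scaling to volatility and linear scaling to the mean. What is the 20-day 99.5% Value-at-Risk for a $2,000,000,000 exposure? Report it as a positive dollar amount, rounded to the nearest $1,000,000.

At 99.5%, z = 2.576.
σ_{20d} = 3.61% × √20 = 16.144%; μ_{20d} = 20 × 0.04% = 0.800%.
VaR = −(0.800%) + 2.576 × 16.144% = 40.787%.
On $2,000,000,000: 0.40787 × $2,000,000,000 = $815,740,000.

$816,000,000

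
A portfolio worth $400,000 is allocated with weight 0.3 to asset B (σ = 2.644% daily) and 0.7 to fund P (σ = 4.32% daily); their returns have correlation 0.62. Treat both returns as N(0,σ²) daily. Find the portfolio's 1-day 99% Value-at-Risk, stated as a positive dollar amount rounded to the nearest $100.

σ_p² = 0.3²·2.644² + 0.7²·4.32² + 2·0.62·0.3·0.7·2.644·4.32 = 12.7481 (%²).
σ_p = √12.7481 = 3.570%.
At 99%, z = 2.326.
VaR = 2.326 × 3.570% = 8.304%; on $400,000 that is $33,216.

$33,200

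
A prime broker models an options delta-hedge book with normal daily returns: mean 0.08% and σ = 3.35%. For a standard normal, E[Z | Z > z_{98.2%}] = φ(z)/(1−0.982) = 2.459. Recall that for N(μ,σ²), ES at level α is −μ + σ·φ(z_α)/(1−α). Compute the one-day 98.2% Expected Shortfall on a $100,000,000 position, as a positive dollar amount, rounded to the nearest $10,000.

ES = −(0.08%) + 3.35% × 2.459 = 8.158%.
On $100,000,000: 0.08158 × $100,000,000 = $8,158,000.

$8,160,000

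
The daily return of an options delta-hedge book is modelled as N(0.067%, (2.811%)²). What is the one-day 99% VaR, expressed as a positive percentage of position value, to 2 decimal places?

6.47%

At 99% one-sided, z = 2.326.
VaR = −μ + z·σ = −(0.067%) + 2.326 × 2.811% = 6.471%.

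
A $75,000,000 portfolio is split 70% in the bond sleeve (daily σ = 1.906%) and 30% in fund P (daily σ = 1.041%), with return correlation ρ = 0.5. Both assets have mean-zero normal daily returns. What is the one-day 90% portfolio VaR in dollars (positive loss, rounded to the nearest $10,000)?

$1,460,000

σ_p² = 0.7²·1.906² + 0.3²·1.041² + 2·0.5·0.7·0.3·1.906·1.041 = 2.2943 (%²).
σ_p = √2.2943 = 1.515%.
At 90%, z = 1.282.
VaR = 1.282 × 1.515% = 1.942%; on $75,000,000 that is $1,456,500.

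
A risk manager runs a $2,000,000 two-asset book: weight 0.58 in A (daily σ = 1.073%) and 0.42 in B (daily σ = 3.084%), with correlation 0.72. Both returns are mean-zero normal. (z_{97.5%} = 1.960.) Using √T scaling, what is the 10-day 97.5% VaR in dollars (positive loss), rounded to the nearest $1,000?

σ_p = √(0.58²·1.073² + 0.42²·3.084² + 2·0.72·0.58·0.42·1.073·3.084) = 1.796%.
σ_{10d} = 1.796% × √10 = 5.679%.
VaR = 1.960 × 5.679% = 11.131%; on $2,000,000 that is $222,620.

$223,000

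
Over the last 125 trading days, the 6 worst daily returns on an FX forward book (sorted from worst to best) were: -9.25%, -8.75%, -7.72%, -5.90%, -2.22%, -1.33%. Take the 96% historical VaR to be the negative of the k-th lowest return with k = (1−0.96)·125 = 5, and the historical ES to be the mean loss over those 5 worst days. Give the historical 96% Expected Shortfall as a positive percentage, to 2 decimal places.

6.77%

The 5 worst returns sum to -33.84%.
ES = −(-33.84%) / 5 = 6.768% ≈ 6.77%.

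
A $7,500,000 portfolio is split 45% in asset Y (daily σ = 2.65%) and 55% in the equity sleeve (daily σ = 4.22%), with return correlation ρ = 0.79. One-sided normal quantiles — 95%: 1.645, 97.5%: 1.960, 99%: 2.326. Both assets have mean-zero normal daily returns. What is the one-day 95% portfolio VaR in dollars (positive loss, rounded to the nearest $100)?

$412,600

σ_p² = 0.45²·2.65² + 0.55²·4.22² + 2·0.79·0.45·0.55·2.65·4.22 = 11.1822 (%²).
σ_p = √11.1822 = 3.344%.
VaR = 1.645 × 3.344% = 5.501%; on $7,500,000 that is $412,575.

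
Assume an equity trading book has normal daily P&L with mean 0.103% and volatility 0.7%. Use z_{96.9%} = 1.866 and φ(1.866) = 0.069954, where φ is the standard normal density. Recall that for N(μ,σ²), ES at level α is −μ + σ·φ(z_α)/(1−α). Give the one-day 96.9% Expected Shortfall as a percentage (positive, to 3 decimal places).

Tail multiplier: φ(z)/(1−α) = 0.069954 / 0.031 = 2.257.
ES = −(0.103%) + 0.7% × 2.257 = 1.477%.

1.477%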